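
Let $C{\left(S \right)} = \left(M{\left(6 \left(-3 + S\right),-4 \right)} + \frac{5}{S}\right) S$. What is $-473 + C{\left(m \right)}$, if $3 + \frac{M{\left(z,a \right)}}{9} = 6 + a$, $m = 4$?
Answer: $-504$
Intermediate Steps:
$M{\left(z,a \right)} = 27 + 9 a$ ($M{\left(z,a \right)} = -27 + 9 \left(6 + a\right) = -27 + \left(54 + 9 a\right) = 27 + 9 a$)
$C{\left(S \right)} = S \left(-9 + \frac{5}{S}\right)$ ($C{\left(S \right)} = \left(\left(27 + 9 \left(-4\right)\right) + \frac{5}{S}\right) S = \left(\left(27 - 36\right) + \frac{5}{S}\right) S = \left(-9 + \frac{5}{S}\right) S = S \left(-9 + \frac{5}{S}\right)$)
$-473 + C{\left(m \right)} = -473 + \left(5 - 36\right) = -473 - 31 = -504$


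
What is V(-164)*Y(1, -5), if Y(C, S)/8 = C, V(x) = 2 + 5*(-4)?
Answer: -144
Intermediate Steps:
V(x) = -18 (V(x) = 2 - 20 = -18)
Y(C, S) = 8*C
V(-164)*Y(1, -5) = -144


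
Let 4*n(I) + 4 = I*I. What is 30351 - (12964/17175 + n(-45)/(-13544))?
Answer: 28240112325811/930472800 ≈ 30350.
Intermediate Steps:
n(I) = -1 + I²/4 (n(I) = -1 + (I*I)/4 = -1 + I²/4)
30351 - (12964/17175 + n(-45)/(-13544)) = 30351 - (12964/17175 + (-1 + (¼)*(-45)²)/(-13544)) = 30351 - (12964*(1/17175) + (-1 + (¼)*2025)*(-1/13544)) = 30351 - (12964/17175 + (-1 + 2025/4)*(-1/13544)) = 30351 - (12964/17175 + (2021/4)*(-1/13544)) = 30351 - (12964/17175 - 2021/54176) = 30351 - 1*667626989/930472800 = 30351 - 667626989/930472800 = 28240112325811/930472800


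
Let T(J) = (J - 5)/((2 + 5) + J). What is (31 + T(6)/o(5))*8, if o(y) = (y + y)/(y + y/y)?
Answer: 16144/65 ≈ 248.37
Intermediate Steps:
T(J) = (-5 + J)/(7 + J)
o(y) = 2*y/(1 + y) (o(y) = (2*y)/(y + 1) = (2*y)/(1 + y) = 2*y/(1 + y))
(31 + T(6)/o(5))*8 = (31 + ((-5 + 6)/(7 + 6))/((2*5/(1 + 5))))*8 = (31 + (1/13)/((2*5/6)))*8 = (31 + ((1/13)*1)/((2*5*(⅙))))*8 = (31 + 1/(13*(5/3)))*8 = (31 + (1/13)*(⅗))*8 = (31 + 3/65)*8 = (2018/65)*8 = 16144/65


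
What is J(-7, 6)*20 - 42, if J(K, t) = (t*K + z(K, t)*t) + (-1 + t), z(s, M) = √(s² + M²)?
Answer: -782 + 120*√85 ≈ 324.35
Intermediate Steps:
z(s, M) = √(M² + s²)
J(K, t) = -1 + t + K*t + t*√(K² + t²) (J(K, t) = (t*K + √(t² + K²)*t) + (-1 + t) = (K*t + √(K² + t²)*t) + (-1 + t) = (K*t + t*√(K² + t²)) + (-1 + t) = -1 + t + K*t + t*√(K² + t²))
J(-7, 6)*20 - 42 = (-1 + 6 - 7*6 + 6*√((-7)² + 6²))*20 - 42 = (-1 + 6 - 42 + 6*√(49 + 36))*20 - 42 = (-1 + 6 - 42 + 6*√85)*20 - 42 = (-37 + 6*√85)*20 - 42 = (-740 + 120*√85) - 42 = -782 + 120*√85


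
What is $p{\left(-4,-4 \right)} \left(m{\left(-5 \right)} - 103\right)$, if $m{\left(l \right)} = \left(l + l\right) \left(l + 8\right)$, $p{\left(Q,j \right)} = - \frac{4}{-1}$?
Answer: $-532$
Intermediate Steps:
$p{\left(Q,j \right)} = 4$ ($p{\left(Q,j \right)} = \left(-4\right) \left(-1\right) = 4$)
$m{\left(l \right)} = 2 l \left(8 + l\right)$
$p{\left(-4,-4 \right)} \left(m{\left(-5 \right)} - 103\right) = 4 \left(2 \left(-5\right) \left(8 - 5\right) - 103\right) = 4 \left(2 \left(-5\right) 3 - 103\right) = 4 \left(-30 - 103\right) = 4 \left(-133\right) = -532$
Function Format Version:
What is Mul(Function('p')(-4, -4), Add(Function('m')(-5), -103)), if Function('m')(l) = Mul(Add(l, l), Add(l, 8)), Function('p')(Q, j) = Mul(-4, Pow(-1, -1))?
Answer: -532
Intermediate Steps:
Function('p')(Q, j) = 4 (Function('p')(Q, j) = Mul(-4, -1) = 4)
Function('m')(l) = Mul(2, l, Add(8, l)) (Function('m')(l) = Mul(Mul(2, l), Add(8, l)) = Mul(2, l, Add(8, l)))
Mul(Function('p')(-4, -4), Add(Function('m')(-5), -103)) = Mul(4, Add(Mul(2, -5, Add(8, -5)), -103)) = Mul(4, Add(Mul(2, -5, 3), -103)) = Mul(4, Add(-30, -103)) = Mul(4, -133) = -532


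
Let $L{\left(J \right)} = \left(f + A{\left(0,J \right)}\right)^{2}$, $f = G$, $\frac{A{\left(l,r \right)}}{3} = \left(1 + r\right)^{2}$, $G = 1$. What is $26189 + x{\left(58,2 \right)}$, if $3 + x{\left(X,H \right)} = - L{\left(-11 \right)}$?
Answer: $-64415$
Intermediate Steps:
$A{\left(l,r \right)} = 3 \left(1 + r\right)^{2}$
$f = 1$
$L{\left(J \right)} = \left(1 + 3 \left(1 + J\right)^{2}\right)^{2}$
$x{\left(X,H \right)} = -90604$ ($x{\left(X,H \right)} = -3 - \left(1 + 3 \left(1 - 11\right)^{2}\right)^{2} = -3 - \left(1 + 3 \left(-10\right)^{2}\right)^{2} = -3 - \left(1 + 3 \cdot 100\right)^{2} = -3 - \left(1 + 300\right)^{2} = -3 - 301^{2} = -3 - 90601 = -90604$)
$26189 + x{\left(58,2 \right)} = 26189 - 90604 = -64415$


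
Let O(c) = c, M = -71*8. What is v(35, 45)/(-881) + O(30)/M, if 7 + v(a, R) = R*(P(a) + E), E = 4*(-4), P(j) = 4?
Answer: 142133/250204 ≈ 0.56807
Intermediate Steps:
M = -568
E = -16
v(a, R) = -7 - 12*R (v(a, R) = -7 + R*(4 - 16) = -7 + R*(-12) = -7 - 12*R)
v(35, 45)/(-881) + O(30)/M = (-7 - 12*45)/(-881) + 30/(-568) = (-7 - 540)*(-1/881) + 30*(-1/568) = -547*(-1/881) - 15/284 = 547/881 - 15/284 = 142133/250204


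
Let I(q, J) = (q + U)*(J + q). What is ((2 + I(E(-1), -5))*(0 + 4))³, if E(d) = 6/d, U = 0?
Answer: 20123648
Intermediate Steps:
I(q, J) = q*(J + q) (I(q, J) = (q + 0)*(J + q) = q*(J + q))
((2 + I(E(-1), -5))*(0 + 4))³ = ((2 + (6/(-1))*(-5 + 6/(-1)))*(0 + 4))³ = ((2 + (6*(-1))*(-5 + 6*(-1)))*4)³ = ((2 - 6*(-5 - 6))*4)³ = ((2 - 6*(-11))*4)³ = ((2 + 66)*4)³ = (68*4)³ = 272³ = 20123648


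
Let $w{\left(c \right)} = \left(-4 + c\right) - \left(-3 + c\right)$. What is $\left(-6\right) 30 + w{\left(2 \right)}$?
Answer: $-181$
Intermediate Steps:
$w{\left(c \right)} = -1$
$\left(-6\right) 30 + w{\left(2 \right)} = \left(-6\right) 30 - 1 = -180 - 1 = -181$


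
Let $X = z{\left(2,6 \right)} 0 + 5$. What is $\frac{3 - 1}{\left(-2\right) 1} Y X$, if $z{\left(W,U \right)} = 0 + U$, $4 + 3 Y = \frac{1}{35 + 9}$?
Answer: $\frac{875}{132} \approx 6.6288$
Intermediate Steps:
$Y = - \frac{175}{132}$ ($Y = - \frac{4}{3} + \frac{1}{3 \left(35 + 9\right)} = - \frac{4}{3} + \frac{1}{3 \cdot 44} = - \frac{4}{3} + \frac{1}{3} \cdot \frac{1}{44} = - \frac{4}{3} + \frac{1}{132} = - \frac{175}{132} \approx -1.3258$)
$z{\left(W,U \right)} = U$
$X = 5$ ($X = 6 \cdot 0 + 5 = 0 + 5 = 5$)
$\frac{3 - 1}{\left(-2\right) 1} Y X = \frac{3 - 1}{\left(-2\right) 1} \left(- \frac{175}{132}\right) 5 = \frac{2}{-2} \left(- \frac{175}{132}\right) 5 = 2 \left(- \frac{1}{2}\right) \left(- \frac{175}{132}\right) 5 = \left(-1\right) \left(- \frac{175}{132}\right) 5 = \frac{175}{132} \cdot 5 = \frac{875}{132}$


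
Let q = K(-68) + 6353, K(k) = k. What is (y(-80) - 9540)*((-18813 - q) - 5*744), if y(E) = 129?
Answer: 271206198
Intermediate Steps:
q = 6285 (q = -68 + 6353 = 6285)
(y(-80) - 9540)*((-18813 - q) - 5*744) = (129 - 9540)*((-18813 - 1*6285) - 5*744) = -9411*((-18813 - 6285) - 3720) = -9411*(-25098 - 3720) = -9411*(-28818) = 271206198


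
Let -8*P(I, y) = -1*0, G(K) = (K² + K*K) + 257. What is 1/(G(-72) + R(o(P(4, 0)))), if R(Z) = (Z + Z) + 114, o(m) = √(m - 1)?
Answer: 10739/115326125 - 2*I/115326125 ≈ 9.3119e-5 - 1.7342e-8*I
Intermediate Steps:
G(K) = 257 + 2*K² (G(K) = (K² + K²) + 257 = 2*K² + 257 = 257 + 2*K²)
P(I, y) = 0 (P(I, y) = -(-1)*0/8 = -⅛*0 = 0)
o(m) = √(-1 + m)
R(Z) = 114 + 2*Z (R(Z) = 2*Z + 114 = 114 + 2*Z)
1/(G(-72) + R(o(P(4, 0)))) = 1/((257 + 2*(-72)²) + (114 + 2*√(-1 + 0))) = 1/((257 + 2*5184) + (114 + 2*√(-1))) = 1/((257 + 10368) + (114 + 2*I)) = 1/(10625 + (114 + 2*I)) = 1/(10739 + 2*I) = (10739 - 2*I)/115326125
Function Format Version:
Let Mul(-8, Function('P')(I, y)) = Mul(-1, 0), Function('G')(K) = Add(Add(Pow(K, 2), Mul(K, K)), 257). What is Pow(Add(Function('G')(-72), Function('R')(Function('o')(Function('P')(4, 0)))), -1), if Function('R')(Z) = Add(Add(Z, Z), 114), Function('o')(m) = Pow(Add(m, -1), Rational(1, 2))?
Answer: Add(Rational(10739, 115326125), Mul(Rational(-2, 115326125), I)) ≈ Add(9.3119e-5, Mul(-1.7342e-8, I))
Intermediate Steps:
Function('G')(K) = Add(257, Mul(2, Pow(K, 2))) (Function('G')(K) = Add(Add(Pow(K, 2), Pow(K, 2)), 257) = Add(Mul(2, Pow(K, 2)), 257) = Add(257, Mul(2, Pow(K, 2))))
Function('P')(I, y) = 0 (Function('P')(I, y) = Mul(Rational(-1, 8), Mul(-1, 0)) = Mul(Rational(-1, 8), 0) = 0)
Function('o')(m) = Pow(Add(-1, m), Rational(1, 2))
Function('R')(Z) = Add(114, Mul(2, Z)) (Function('R')(Z) = Add(Mul(2, Z), 114) = Add(114, Mul(2, Z)))
Pow(Add(Function('G')(-72), Function('R')(Function('o')(Function('P')(4, 0)))), -1) = Pow(Add(Add(257, Mul(2, Pow(-72, 2))), Add(114, Mul(2, Pow(Add(-1, 0), Rational(1, 2))))), -1) = Pow(Add(Add(257, Mul(2, 5184)), Add(114, Mul(2, Pow(-1, Rational(1, 2))))), -1) = Pow(Add(Add(257, 10368), Add(114, Mul(2, I))), -1) = Pow(Add(10625, Add(114, Mul(2, I))), -1) = Pow(Add(10739, Mul(2, I)), -1) = Mul(Rational(1, 115326125), Add(10739, Mul(-2, I)))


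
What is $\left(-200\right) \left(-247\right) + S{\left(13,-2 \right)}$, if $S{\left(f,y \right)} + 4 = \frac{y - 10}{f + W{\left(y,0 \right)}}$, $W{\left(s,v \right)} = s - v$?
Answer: $\frac{543344}{11} \approx 49395.0$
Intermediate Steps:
$S{\left(f,y \right)} = -4 + \frac{-10 + y}{f + y}$ ($S{\left(f,y \right)} = -4 + \frac{y - 10}{f + \left(y - 0\right)} = -4 + \frac{-10 + y}{f + \left(y + 0\right)} = -4 + \frac{-10 + y}{f + y}$)
$\left(-200\right) \left(-247\right) + S{\left(13,-2 \right)} = \left(-200\right) \left(-247\right) + \frac{-10 - 52 - -6}{13 - 2} = 49400 + \frac{-10 - 52 + 6}{11} = 49400 + \frac{1}{11} \left(-56\right) = 49400 - \frac{56}{11} = \frac{543344}{11}$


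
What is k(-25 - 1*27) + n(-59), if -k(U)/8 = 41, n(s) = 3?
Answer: -325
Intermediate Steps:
k(U) = -328 (k(U) = -8*41 = -328)
k(-25 - 1*27) + n(-59) = -328 + 3 = -325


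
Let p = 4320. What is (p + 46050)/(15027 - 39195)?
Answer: -8395/4028 ≈ -2.0842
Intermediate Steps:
(p + 46050)/(15027 - 39195) = (4320 + 46050)/(15027 - 39195) = 50370/(-24168) = 50370*(-1/24168) = -8395/4028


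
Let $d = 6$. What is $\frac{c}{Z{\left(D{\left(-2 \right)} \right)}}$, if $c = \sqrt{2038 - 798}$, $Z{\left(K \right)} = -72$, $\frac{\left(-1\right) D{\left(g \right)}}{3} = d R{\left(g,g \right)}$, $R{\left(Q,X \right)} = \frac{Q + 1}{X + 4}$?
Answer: $- \frac{\sqrt{310}}{36} \approx -0.48908$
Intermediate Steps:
$R{\left(Q,X \right)} = \frac{1 + Q}{4 + X}$
$D{\left(g \right)} = - \frac{18 \left(1 + g\right)}{4 + g}$ ($D{\left(g \right)} = - 3 \cdot 6 \frac{1 + g}{4 + g} = - 3 \frac{6 \left(1 + g\right)}{4 + g} = - \frac{18 \left(1 + g\right)}{4 + g}$)
$c = 2 \sqrt{310}$ ($c = \sqrt{1240} = 2 \sqrt{310} \approx 35.214$)
$\frac{c}{Z{\left(D{\left(-2 \right)} \right)}} = \frac{2 \sqrt{310}}{-72} = 2 \sqrt{310} \left(- \frac{1}{72}\right) = - \frac{\sqrt{310}}{36}$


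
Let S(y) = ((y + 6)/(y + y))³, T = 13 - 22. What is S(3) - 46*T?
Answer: 3339/8 ≈ 417.38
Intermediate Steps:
T = -9
S(y) = (6 + y)³/(8*y³) (S(y) = ((6 + y)/((2*y)))³ = ((6 + y)*(1/(2*y)))³ = ((6 + y)/(2*y))³ = (6 + y)³/(8*y³))
S(3) - 46*T = (⅛)*(6 + 3)³/3³ - 46*(-9) = (⅛)*(1/27)*9³ + 414 = (⅛)*(1/27)*729 + 414 = 27/8 + 414 = 3339/8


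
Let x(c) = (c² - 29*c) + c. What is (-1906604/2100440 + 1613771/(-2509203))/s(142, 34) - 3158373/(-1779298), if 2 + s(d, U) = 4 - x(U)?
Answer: 422129046883302147077/236786071037030528340 ≈ 1.7827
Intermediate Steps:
x(c) = c² - 28*c
s(d, U) = 2 - U*(-28 + U) (s(d, U) = -2 + (4 - U*(-28 + U)) = 2 - U*(-28 + U))
(-1906604/2100440 + 1613771/(-2509203))/s(142, 34) - 3158373/(-1779298) = (-1906604/2100440 + 1613771/(-2509203))/(2 - 1*34*(-28 + 34)) - 3158373/(-1779298) = (-1906604*1/2100440 + 1613771*(-1/2509203))/(2 - 1*34*6) - 3158373*(-1/1779298) = (-476651/525110 - 1613771/2509203)/(2 - 204) + 3158373/1779298 = -2043421408963/1317607587330/(-202) + 3158373/1779298 = -2043421408963/1317607587330*(-1/202) + 3158373/1779298 = 2043421408963/266156732640660 + 3158373/1779298 = 422129046883302147077/236786071037030528340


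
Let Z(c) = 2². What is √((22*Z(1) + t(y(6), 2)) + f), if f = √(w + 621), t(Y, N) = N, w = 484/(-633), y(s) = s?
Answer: √(36062010 + 633*√248521497)/633 ≈ 10.719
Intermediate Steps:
Z(c) = 4
w = -484/633 (w = 484*(-1/633) = -484/633 ≈ -0.76461)
f = √248521497/633 (f = √(-484/633 + 621) = √(392609/633) = √248521497/633 ≈ 24.905)
√((22*Z(1) + t(y(6), 2)) + f) = √((22*4 + 2) + √248521497/633) = √((88 + 2) + √248521497/633) = √(90 + √248521497/633)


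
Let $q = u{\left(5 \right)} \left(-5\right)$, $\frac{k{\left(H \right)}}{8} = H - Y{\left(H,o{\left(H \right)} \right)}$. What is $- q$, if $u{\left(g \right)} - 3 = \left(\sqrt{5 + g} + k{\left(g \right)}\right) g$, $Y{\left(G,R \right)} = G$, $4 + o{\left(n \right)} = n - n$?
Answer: $15 + 25 \sqrt{10} \approx 94.057$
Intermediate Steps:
$o{\left(n \right)} = -4$ ($o{\left(n \right)} = -4 + \left(n - n\right) = -4 + 0 = -4$)
$k{\left(H \right)} = 0$ ($k{\left(H \right)} = 8 \left(H - H\right) = 8 \cdot 0 = 0$)
$u{\left(g \right)} = 3 + g \sqrt{5 + g}$ ($u{\left(g \right)} = 3 + \left(\sqrt{5 + g} + 0\right) g = 3 + \sqrt{5 + g} g = 3 + g \sqrt{5 + g}$)
$q = -15 - 25 \sqrt{10}$ ($q = \left(3 + 5 \sqrt{5 + 5}\right) \left(-5\right) = \left(3 + 5 \sqrt{10}\right) \left(-5\right) = -15 - 25 \sqrt{10} \approx -94.057$)
$- q = - (-15 - 25 \sqrt{10}) = 15 + 25 \sqrt{10}$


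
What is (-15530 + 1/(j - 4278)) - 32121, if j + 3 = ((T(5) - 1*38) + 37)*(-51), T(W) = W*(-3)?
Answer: -165110716/3465 ≈ -47651.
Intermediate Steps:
T(W) = -3*W
j = 813 (j = -3 + ((-3*5 - 1*38) + 37)*(-51) = -3 + ((-15 - 38) + 37)*(-51) = -3 + (-53 + 37)*(-51) = -3 - 16*(-51) = -3 + 816 = 813)
(-15530 + 1/(j - 4278)) - 32121 = (-15530 + 1/(813 - 4278)) - 32121 = (-15530 + 1/(-3465)) - 32121 = (-15530 - 1/3465) - 32121 = -53811451/3465 - 32121 = -165110716/3465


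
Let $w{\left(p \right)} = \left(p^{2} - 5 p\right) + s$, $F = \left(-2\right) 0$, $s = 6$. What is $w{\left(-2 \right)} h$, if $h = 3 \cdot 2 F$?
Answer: $0$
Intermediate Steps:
$F = 0$
$h = 0$ ($h = 3 \cdot 2 \cdot 0 = 6 \cdot 0 = 0$)
$w{\left(p \right)} = 6 + p^{2} - 5 p$ ($w{\left(p \right)} = \left(p^{2} - 5 p\right) + 6 = 6 + p^{2} - 5 p$)
$w{\left(-2 \right)} h = \left(6 + \left(-2\right)^{2} - -10\right) 0 = \left(6 + 4 + 10\right) 0 = 20 \cdot 0 = 0$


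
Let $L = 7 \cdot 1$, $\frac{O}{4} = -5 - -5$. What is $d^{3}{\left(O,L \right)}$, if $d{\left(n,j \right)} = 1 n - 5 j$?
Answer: $-42875$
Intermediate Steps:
$O = 0$ ($O = 4 \left(-5 - -5\right) = 4 \left(-5 + 5\right) = 4 \cdot 0 = 0$)
$L = 7$
$d{\left(n,j \right)} = n - 5 j$
$d^{3}{\left(O,L \right)} = \left(0 - 35\right)^{3} = \left(-35\right)^{3} = -42875$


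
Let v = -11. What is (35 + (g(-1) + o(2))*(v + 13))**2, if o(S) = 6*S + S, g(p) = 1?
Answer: 4225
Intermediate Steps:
o(S) = 7*S
(35 + (g(-1) + o(2))*(v + 13))**2 = (35 + (1 + 7*2)*(-11 + 13))**2 = (35 + (1 + 14)*2)**2 = (35 + 15*2)**2 = (35 + 30)**2 = 65**2 = 4225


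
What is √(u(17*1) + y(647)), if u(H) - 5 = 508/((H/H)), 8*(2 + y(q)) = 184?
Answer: √534 ≈ 23.108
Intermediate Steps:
y(q) = 21 (y(q) = -2 + (⅛)*184 = -2 + 23 = 21)
u(H) = 513 (u(H) = 5 + 508/((H/H)) = 5 + 508/1 = 5 + 508*1 = 5 + 508 = 513)
√(u(17*1) + y(647)) = √(513 + 21) = √534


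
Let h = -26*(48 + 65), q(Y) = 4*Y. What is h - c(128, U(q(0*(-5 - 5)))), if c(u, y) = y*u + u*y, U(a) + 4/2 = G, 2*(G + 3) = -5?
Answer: -1018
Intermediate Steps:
G = -11/2 (G = -3 + (½)*(-5) = -3 - 5/2 = -11/2 ≈ -5.5000)
U(a) = -15/2 (U(a) = -2 - 11/2 = -15/2)
c(u, y) = 2*u*y (c(u, y) = u*y + u*y = 2*u*y)
h = -2938 (h = -26*113 = -2938)
h - c(128, U(q(0*(-5 - 5)))) = -2938 - 2*128*(-15)/2 = -2938 - 1*(-1920) = -2938 + 1920 = -1018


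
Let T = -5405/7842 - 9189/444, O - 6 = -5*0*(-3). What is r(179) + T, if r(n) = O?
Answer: -8928145/580308 ≈ -15.385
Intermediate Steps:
O = 6 (O = 6 - 5*0*(-3) = 6 + 0*(-3) = 6 + 0 = 6)
r(n) = 6
T = -12409993/580308 (T = -5405*1/7842 - 9189*1/444 = -5405/7842 - 3063/148 = -12409993/580308 ≈ -21.385)
r(179) + T = 6 - 12409993/580308 = -8928145/580308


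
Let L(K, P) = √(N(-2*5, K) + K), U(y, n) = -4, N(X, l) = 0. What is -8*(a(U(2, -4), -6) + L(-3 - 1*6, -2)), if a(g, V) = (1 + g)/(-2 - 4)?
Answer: -4 - 24*I ≈ -4.0 - 24.0*I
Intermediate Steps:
a(g, V) = -⅙ - g/6 (a(g, V) = (1 + g)/(-6) = (1 + g)*(-⅙) = -⅙ - g/6)
L(K, P) = √K (L(K, P) = √(0 + K) = √K)
-8*(a(U(2, -4), -6) + L(-3 - 1*6, -2)) = -8*((-⅙ - ⅙*(-4)) + √(-3 - 1*6)) = -8*((-⅙ + ⅔) + √(-3 - 6)) = -8*(½ + √(-9)) = -8*(½ + 3*I) = -4 - 24*I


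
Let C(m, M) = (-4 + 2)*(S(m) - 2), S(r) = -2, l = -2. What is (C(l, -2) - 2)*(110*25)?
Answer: 16500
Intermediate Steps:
C(m, M) = 8 (C(m, M) = (-4 + 2)*(-2 - 2) = -2*(-4) = 8)
(C(l, -2) - 2)*(110*25) = (8 - 2)*(110*25) = 6*2750 = 16500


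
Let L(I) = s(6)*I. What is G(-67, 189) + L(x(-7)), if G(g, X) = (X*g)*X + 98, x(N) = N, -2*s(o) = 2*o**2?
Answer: -2392957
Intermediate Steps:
s(o) = -o**2
L(I) = -36*I (L(I) = (-1*6**2)*I = (-1*36)*I = -36*I)
G(g, X) = 98 + g*X**2 (G(g, X) = g*X**2 + 98 = 98 + g*X**2)
G(-67, 189) + L(x(-7)) = (98 - 67*189**2) - 36*(-7) = (98 - 67*35721) + 252 = (98 - 2393307) + 252 = -2393209 + 252 = -2392957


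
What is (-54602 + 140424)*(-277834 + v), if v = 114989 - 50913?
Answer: -18345139076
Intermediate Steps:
v = 64076
(-54602 + 140424)*(-277834 + v) = (-54602 + 140424)*(-277834 + 64076) = 85822*(-213758) = -18345139076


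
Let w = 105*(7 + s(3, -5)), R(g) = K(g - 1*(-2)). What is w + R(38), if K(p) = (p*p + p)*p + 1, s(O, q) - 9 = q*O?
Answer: 65706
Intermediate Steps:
s(O, q) = 9 + O*q (s(O, q) = 9 + q*O = 9 + O*q)
K(p) = 1 + p*(p + p**2) (K(p) = (p**2 + p)*p + 1 = (p + p**2)*p + 1 = p*(p + p**2) + 1 = 1 + p*(p + p**2))
R(g) = 1 + (2 + g)**2 + (2 + g)**3 (R(g) = 1 + (g - 1*(-2))**2 + (g - 1*(-2))**3 = 1 + (g + 2)**2 + (g + 2)**3 = 1 + (2 + g)**2 + (2 + g)**3)
w = 105 (w = 105*(7 + (9 + 3*(-5))) = 105*(7 + (9 - 15)) = 105*(7 - 6) = 105*1 = 105)
w + R(38) = 105 + (1 + (2 + 38)**2 + (2 + 38)**3) = 105 + (1 + 40**2 + 40**3) = 105 + (1 + 1600 + 64000) = 105 + 65601 = 65706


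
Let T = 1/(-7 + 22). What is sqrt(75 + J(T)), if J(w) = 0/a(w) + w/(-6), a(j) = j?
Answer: sqrt(67490)/30 ≈ 8.6596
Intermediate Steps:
T = 1/15 ≈ 0.066667
J(w) = -w/6 (J(w) = 0/w + w/(-6) = 0 + w*(-1/6) = 0 - w/6 = -w/6)
sqrt(75 + J(T)) = sqrt(75 - 1/6*1/15) = sqrt(75 - 1/90) = sqrt(6749/90) = sqrt(67490)/30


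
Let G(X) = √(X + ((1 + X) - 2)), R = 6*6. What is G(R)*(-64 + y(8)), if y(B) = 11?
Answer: -53*√71 ≈ -446.59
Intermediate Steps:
R = 36
G(X) = √(-1 + 2*X) (G(X) = √(X + (-1 + X)) = √(-1 + 2*X))
G(R)*(-64 + y(8)) = √(-1 + 2*36)*(-64 + 11) = √(-1 + 72)*(-53) = √71*(-53) = -53*√71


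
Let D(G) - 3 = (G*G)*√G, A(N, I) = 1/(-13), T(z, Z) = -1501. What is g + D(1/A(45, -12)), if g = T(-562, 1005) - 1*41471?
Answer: -42969 + 169*I*√13 ≈ -42969.0 + 609.34*I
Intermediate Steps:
A(N, I) = -1/13
g = -42972 (g = -1501 - 1*41471 = -1501 - 41471 = -42972)
D(G) = 3 + G^(5/2) (D(G) = 3 + (G*G)*√G = 3 + G²*√G = 3 + G^(5/2))
g + D(1/A(45, -12)) = -42972 + (3 + (1/(-1/13))^(5/2)) = -42972 + (3 + (-13)^(5/2)) = -42972 + (3 + 169*I*√13) = -42969 + 169*I*√13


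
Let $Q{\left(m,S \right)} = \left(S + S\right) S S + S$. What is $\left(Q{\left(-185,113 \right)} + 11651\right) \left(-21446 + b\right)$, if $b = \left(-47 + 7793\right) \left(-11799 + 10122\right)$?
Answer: $-37701541146304$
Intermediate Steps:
$b = -12990042$ ($b = 7746 \left(-1677\right) = -12990042$)
$Q{\left(m,S \right)} = S + 2 S^{3}$ ($Q{\left(m,S \right)} = 2 S S S + S = 2 S^{2} S + S = 2 S^{3} + S = S + 2 S^{3}$)
$\left(Q{\left(-185,113 \right)} + 11651\right) \left(-21446 + b\right) = \left(\left(113 + 2 \cdot 113^{3}\right) + 11651\right) \left(-21446 - 12990042\right) = \left(\left(113 + 2 \cdot 1442897\right) + 11651\right) \left(-13011488\right) = \left(\left(113 + 2885794\right) + 11651\right) \left(-13011488\right) = \left(2885907 + 11651\right) \left(-13011488\right) = 2897558 \left(-13011488\right) = -37701541146304$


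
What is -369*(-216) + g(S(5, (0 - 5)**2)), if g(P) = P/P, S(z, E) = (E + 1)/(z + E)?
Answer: 79705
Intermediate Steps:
S(z, E) = (1 + E)/(E + z)
g(P) = 1
-369*(-216) + g(S(5, (0 - 5)**2)) = -369*(-216) + 1 = 79704 + 1 = 79705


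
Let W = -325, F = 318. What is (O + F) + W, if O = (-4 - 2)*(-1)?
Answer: -1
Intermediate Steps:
O = 6 (O = -6*(-1) = 6)
(O + F) + W = (6 + 318) - 325 = 324 - 325 = -1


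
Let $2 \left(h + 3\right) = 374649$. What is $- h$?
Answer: $- \frac{374643}{2} \approx -1.8732 \cdot 10^{5}$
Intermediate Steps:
$h = \frac{374643}{2}$ ($h = -3 + \frac{1}{2} \cdot 374649 = -3 + \frac{374649}{2} = \frac{374643}{2} \approx 1.8732 \cdot 10^{5}$)
$- h = \left(-1\right) \frac{374643}{2} = - \frac{374643}{2}$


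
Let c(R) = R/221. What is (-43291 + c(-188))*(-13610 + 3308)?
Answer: 5797904394/13 ≈ 4.4599e+8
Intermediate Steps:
c(R) = R/221 (c(R) = R*(1/221) = R/221)
(-43291 + c(-188))*(-13610 + 3308) = (-43291 + (1/221)*(-188))*(-13610 + 3308) = (-43291 - 188/221)*(-10302) = -9567499/221*(-10302) = 5797904394/13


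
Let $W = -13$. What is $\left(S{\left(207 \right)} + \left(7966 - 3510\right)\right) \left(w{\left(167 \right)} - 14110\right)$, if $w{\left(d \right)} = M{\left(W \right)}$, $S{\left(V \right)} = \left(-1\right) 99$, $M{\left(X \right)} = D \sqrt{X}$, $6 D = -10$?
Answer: $-61477270 - \frac{21785 i \sqrt{13}}{3} \approx -6.1477 \cdot 10^{7} - 26182.0 i$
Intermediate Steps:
$D = - \frac{5}{3}$ ($D = \frac{1}{6} \left(-10\right) = - \frac{5}{3} \approx -1.6667$)
$M{\left(X \right)} = - \frac{5 \sqrt{X}}{3}$
$S{\left(V \right)} = -99$
$w{\left(d \right)} = - \frac{5 i \sqrt{13}}{3}$ ($w{\left(d \right)} = - \frac{5 \sqrt{-13}}{3} = - \frac{5 i \sqrt{13}}{3}$)
$\left(S{\left(207 \right)} + \left(7966 - 3510\right)\right) \left(w{\left(167 \right)} - 14110\right) = \left(-99 + \left(7966 - 3510\right)\right) \left(- \frac{5 i \sqrt{13}}{3} - 14110\right) = \left(-99 + \left(7966 - 3510\right)\right) \left(-14110 - \frac{5 i \sqrt{13}}{3}\right) = \left(-99 + 4456\right) \left(-14110 - \frac{5 i \sqrt{13}}{3}\right) = 4357 \left(-14110 - \frac{5 i \sqrt{13}}{3}\right) = -61477270 - \frac{21785 i \sqrt{13}}{3}$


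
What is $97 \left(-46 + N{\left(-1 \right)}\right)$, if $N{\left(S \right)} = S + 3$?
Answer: $-4268$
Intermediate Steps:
$N{\left(S \right)} = 3 + S$
$97 \left(-46 + N{\left(-1 \right)}\right) = 97 \left(-46 + \left(3 - 1\right)\right) = 97 \left(-46 + 2\right) = 97 \left(-44\right) = -4268$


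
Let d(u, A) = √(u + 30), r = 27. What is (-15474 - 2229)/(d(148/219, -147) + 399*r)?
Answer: -41766457761/25416592133 + 17703*√1471242/25416592133 ≈ -1.6424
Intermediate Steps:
d(u, A) = √(30 + u)
(-15474 - 2229)/(d(148/219, -147) + 399*r) = (-15474 - 2229)/(√(30 + 148/219) + 399*27) = -17703/(√(30 + 148*(1/219)) + 10773) = -17703/(√(30 + 148/219) + 10773) = -17703/(√(6718/219) + 10773) = -17703/(√1471242/219 + 10773) = -17703/(10773 + √1471242/219)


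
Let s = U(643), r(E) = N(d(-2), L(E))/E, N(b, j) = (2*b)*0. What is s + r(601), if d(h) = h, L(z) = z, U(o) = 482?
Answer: 482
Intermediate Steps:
N(b, j) = 0
r(E) = 0 (r(E) = 0/E = 0)
s = 482
s + r(601) = 482 + 0 = 482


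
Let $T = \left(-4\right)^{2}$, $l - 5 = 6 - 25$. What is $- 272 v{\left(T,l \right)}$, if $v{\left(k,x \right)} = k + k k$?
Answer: $-73984$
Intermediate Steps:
$l = -14$ ($l = 5 + \left(6 - 25\right) = 5 - 19 = -14$)
$T = 16$
$v{\left(k,x \right)} = k + k^{2}$
$- 272 v{\left(T,l \right)} = - 272 \cdot 16 \left(1 + 16\right) = - 272 \cdot 16 \cdot 17 = \left(-272\right) 272 = -73984$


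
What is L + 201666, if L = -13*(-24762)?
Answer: 523572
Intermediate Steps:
L = 321906
L + 201666 = 321906 + 201666 = 523572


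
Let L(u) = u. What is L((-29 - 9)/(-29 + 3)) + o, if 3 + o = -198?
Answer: -2594/13 ≈ -199.54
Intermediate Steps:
o = -201 (o = -3 - 198 = -201)
L((-29 - 9)/(-29 + 3)) + o = (-29 - 9)/(-29 + 3) - 201 = -38/(-26) - 201 = -38*(-1/26) - 201 = 19/13 - 201 = -2594/13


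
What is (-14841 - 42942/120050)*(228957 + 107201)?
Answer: -299467193350368/60025 ≈ -4.9890e+9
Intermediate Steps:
(-14841 - 42942/120050)*(228957 + 107201) = (-14841 - 42942*1/120050)*336158 = (-14841 - 21471/60025)*336158 = -890852496/60025*336158 = -299467193350368/60025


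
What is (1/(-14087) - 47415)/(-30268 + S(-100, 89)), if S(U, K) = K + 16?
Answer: 667935106/424906181 ≈ 1.5720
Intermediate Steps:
S(U, K) = 16 + K
(1/(-14087) - 47415)/(-30268 + S(-100, 89)) = (1/(-14087) - 47415)/(-30268 + (16 + 89)) = (-1/14087 - 47415)/(-30268 + 105) = -667935106/14087/(-30163) = -667935106/14087*(-1/30163) = 667935106/424906181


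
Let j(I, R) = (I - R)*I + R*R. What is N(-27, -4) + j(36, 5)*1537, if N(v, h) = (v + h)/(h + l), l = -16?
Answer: 35074371/20 ≈ 1.7537e+6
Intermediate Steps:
j(I, R) = R² + I*(I - R) (j(I, R) = I*(I - R) + R² = R² + I*(I - R))
N(v, h) = (h + v)/(-16 + h) (N(v, h) = (v + h)/(h - 16) = (h + v)/(-16 + h))
N(-27, -4) + j(36, 5)*1537 = (-4 - 27)/(-16 - 4) + (36² + 5² - 1*36*5)*1537 = -31/(-20) + (1296 + 25 - 180)*1537 = -1/20*(-31) + 1141*1537 = 31/20 + 1753717 = 35074371/20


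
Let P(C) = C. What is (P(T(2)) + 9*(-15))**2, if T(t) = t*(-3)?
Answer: 19881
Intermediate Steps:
T(t) = -3*t
(P(T(2)) + 9*(-15))**2 = (-3*2 + 9*(-15))**2 = (-6 - 135)**2 = (-141)**2 = 19881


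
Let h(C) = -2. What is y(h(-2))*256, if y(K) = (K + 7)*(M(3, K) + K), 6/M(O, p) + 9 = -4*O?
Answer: -20480/7 ≈ -2925.7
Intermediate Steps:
M(O, p) = 6/(-9 - 4*O)
y(K) = (7 + K)*(-2/7 + K) (y(K) = (K + 7)*(-6/(9 + 4*3) + K) = (7 + K)*(-6/(9 + 12) + K) = (7 + K)*(-6/21 + K) = (7 + K)*(-6*1/21 + K) = (7 + K)*(-2/7 + K))
y(h(-2))*256 = (-2 + (-2)² + (47/7)*(-2))*256 = (-2 + 4 - 94/7)*256 = -80/7*256 = -20480/7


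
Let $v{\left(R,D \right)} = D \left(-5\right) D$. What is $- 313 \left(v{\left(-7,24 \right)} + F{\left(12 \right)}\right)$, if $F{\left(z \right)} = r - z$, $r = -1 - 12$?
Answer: $909265$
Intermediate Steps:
$r = -13$ ($r = -1 - 12 = -13$)
$v{\left(R,D \right)} = - 5 D^{2}$ ($v{\left(R,D \right)} = - 5 D D = - 5 D^{2}$)
$F{\left(z \right)} = -13 - z$
$- 313 \left(v{\left(-7,24 \right)} + F{\left(12 \right)}\right) = - 313 \left(- 5 \cdot 24^{2} - 25\right) = - 313 \left(\left(-5\right) 576 - 25\right) = - 313 \left(-2880 - 25\right) = \left(-313\right) \left(-2905\right) = 909265$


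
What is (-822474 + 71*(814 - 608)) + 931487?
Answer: 123639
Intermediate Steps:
(-822474 + 71*(814 - 608)) + 931487 = (-822474 + 71*206) + 931487 = (-822474 + 14626) + 931487 = -807848 + 931487 = 123639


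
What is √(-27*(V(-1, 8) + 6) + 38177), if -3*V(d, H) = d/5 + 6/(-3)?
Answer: 2*√237470/5 ≈ 194.92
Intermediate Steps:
V(d, H) = ⅔ - d/15 (V(d, H) = -(d/5 + 6/(-3))/3 = -(d*(⅕) + 6*(-⅓))/3 = -(d/5 - 2)/3 = -(-2 + d/5)/3 = ⅔ - d/15)
√(-27*(V(-1, 8) + 6) + 38177) = √(-27*((⅔ - 1/15*(-1)) + 6) + 38177) = √(-27*((⅔ + 1/15) + 6) + 38177) = √(-27*(11/15 + 6) + 38177) = √(-27*101/15 + 38177) = √(-909/5 + 38177) = √(189976/5) = 2*√237470/5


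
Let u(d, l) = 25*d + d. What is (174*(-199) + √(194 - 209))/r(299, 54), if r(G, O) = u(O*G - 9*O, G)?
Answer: -199/2340 + I*√15/407160 ≈ -0.085043 + 9.5122e-6*I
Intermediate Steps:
u(d, l) = 26*d
r(G, O) = -234*O + 26*G*O (r(G, O) = 26*(O*G - 9*O) = 26*(G*O - 9*O) = 26*(-9*O + G*O) = -234*O + 26*G*O)
(174*(-199) + √(194 - 209))/r(299, 54) = (174*(-199) + √(194 - 209))/((26*54*(-9 + 299))) = (-34626 + √(-15))/((26*54*290)) = (-34626 + I*√15)/407160 = (-34626 + I*√15)*(1/407160) = -199/2340 + I*√15/407160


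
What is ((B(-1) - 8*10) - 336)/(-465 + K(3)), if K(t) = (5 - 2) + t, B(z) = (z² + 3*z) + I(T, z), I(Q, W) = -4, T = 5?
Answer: 422/459 ≈ 0.91939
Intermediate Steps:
B(z) = -4 + z² + 3*z (B(z) = (z² + 3*z) - 4 = -4 + z² + 3*z)
K(t) = 3 + t
((B(-1) - 8*10) - 336)/(-465 + K(3)) = (((-4 + (-1)² + 3*(-1)) - 8*10) - 336)/(-465 + (3 + 3)) = (((-4 + 1 - 3) - 80) - 336)/(-465 + 6) = ((-6 - 80) - 336)/(-459) = (-86 - 336)*(-1/459) = -422*(-1/459) = 422/459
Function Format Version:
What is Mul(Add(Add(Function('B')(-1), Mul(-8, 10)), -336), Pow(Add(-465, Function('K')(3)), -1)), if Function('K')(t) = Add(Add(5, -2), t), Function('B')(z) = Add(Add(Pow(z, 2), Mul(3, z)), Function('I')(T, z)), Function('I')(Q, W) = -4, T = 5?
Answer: Rational(422, 459) ≈ 0.91939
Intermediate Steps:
Function('B')(z) = Add(-4, Pow(z, 2), Mul(3, z)) (Function('B')(z) = Add(Add(Pow(z, 2), Mul(3, z)), -4) = Add(-4, Pow(z, 2), Mul(3, z)))
Function('K')(t) = Add(3, t)
Mul(Add(Add(Function('B')(-1), Mul(-8, 10)), -336), Pow(Add(-465, Function('K')(3)), -1)) = Mul(Add(Add(Add(-4, Pow(-1, 2), Mul(3, -1)), Mul(-8, 10)), -336), Pow(Add(-465, Add(3, 3)), -1)) = Mul(Add(Add(Add(-4, 1, -3), -80), -336), Pow(Add(-465, 6), -1)) = Mul(Add(Add(-6, -80), -336), Pow(-459, -1)) = Mul(Add(-86, -336), Rational(-1, 459)) = Mul(-422, Rational(-1, 459)) = Rational(422, 459)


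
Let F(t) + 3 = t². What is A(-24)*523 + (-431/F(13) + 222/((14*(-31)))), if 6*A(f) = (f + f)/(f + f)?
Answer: 4541947/54033 ≈ 84.059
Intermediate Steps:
F(t) = -3 + t²
A(f) = ⅙ (A(f) = ((f + f)/(f + f))/6 = ((2*f)/((2*f)))/6 = ((2*f)*(1/(2*f)))/6 = (⅙)*1 = ⅙)
A(-24)*523 + (-431/F(13) + 222/((14*(-31)))) = (⅙)*523 + (-431/(-3 + 13²) + 222/((14*(-31)))) = 523/6 + (-431/(-3 + 169) + 222/(-434)) = 523/6 + (-431/166 + 222*(-1/434)) = 523/6 + (-431*1/166 - 111/217) = 523/6 + (-431/166 - 111/217) = 523/6 - 111953/36022 = 4541947/54033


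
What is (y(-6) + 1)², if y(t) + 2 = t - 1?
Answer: 64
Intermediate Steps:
y(t) = -3 + t (y(t) = -2 + (t - 1) = -2 + (-1 + t) = -3 + t)
(y(-6) + 1)² = ((-3 - 6) + 1)² = (-9 + 1)² = (-8)² = 64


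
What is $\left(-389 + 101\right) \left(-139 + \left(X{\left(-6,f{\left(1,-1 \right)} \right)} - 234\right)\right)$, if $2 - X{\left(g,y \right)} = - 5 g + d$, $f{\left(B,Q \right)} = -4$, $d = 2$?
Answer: $116064$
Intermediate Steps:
$X{\left(g,y \right)} = 5 g$ ($X{\left(g,y \right)} = 2 - \left(- 5 g + 2\right) = 2 - \left(2 - 5 g\right) = 2 + \left(-2 + 5 g\right) = 5 g$)
$\left(-389 + 101\right) \left(-139 + \left(X{\left(-6,f{\left(1,-1 \right)} \right)} - 234\right)\right) = \left(-389 + 101\right) \left(-139 + \left(5 \left(-6\right) - 234\right)\right) = - 288 \left(-139 - 264\right) = \left(-288\right) \left(-403\right) = 116064$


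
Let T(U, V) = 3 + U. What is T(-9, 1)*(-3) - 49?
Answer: -31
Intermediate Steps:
T(-9, 1)*(-3) - 49 = (3 - 9)*(-3) - 49 = -6*(-3) - 49 = 18 - 49 = -31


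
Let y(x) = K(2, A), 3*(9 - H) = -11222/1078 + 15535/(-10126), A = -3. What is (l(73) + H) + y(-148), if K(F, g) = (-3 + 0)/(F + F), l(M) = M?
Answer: 930371259/10915828 ≈ 85.231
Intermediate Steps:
K(F, g) = -3/(2*F) (K(F, g) = -3*1/(2*F) = -3/(2*F))
H = 70851343/5457914 (H = 9 - (-11222/1078 + 15535/(-10126))/3 = 9 - (-11222*1/1078 + 15535*(-1/10126))/3 = 9 - (-5611/539 - 15535/10126)/3 = 9 - ⅓*(-65190351/5457914) = 9 + 21730117/5457914 = 70851343/5457914 ≈ 12.981)
y(x) = -¾ (y(x) = -3/2/2 = -3/2*½ = -¾)
(l(73) + H) + y(-148) = (73 + 70851343/5457914) - ¾ = 469279065/5457914 - ¾ = 930371259/10915828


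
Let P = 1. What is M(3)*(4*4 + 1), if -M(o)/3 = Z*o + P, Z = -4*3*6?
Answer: 10965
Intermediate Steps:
Z = -72 (Z = -12*6 = -72)
M(o) = -3 + 216*o (M(o) = -3*(-72*o + 1) = -3*(1 - 72*o) = -3 + 216*o)
M(3)*(4*4 + 1) = (-3 + 216*3)*(4*4 + 1) = (-3 + 648)*(16 + 1) = 645*17 = 10965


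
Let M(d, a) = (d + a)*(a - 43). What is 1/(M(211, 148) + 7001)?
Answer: 1/44696 ≈ 2.2373e-5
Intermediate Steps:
M(d, a) = (-43 + a)*(a + d) (M(d, a) = (a + d)*(-43 + a) = (-43 + a)*(a + d))
1/(M(211, 148) + 7001) = 1/((148² - 43*148 - 43*211 + 148*211) + 7001) = 1/((21904 - 6364 - 9073 + 31228) + 7001) = 1/(37695 + 7001) = 1/44696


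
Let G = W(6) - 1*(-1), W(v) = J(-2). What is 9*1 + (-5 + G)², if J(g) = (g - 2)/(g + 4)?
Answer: 45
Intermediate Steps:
J(g) = (-2 + g)/(4 + g)
W(v) = -2 (W(v) = (-2 - 2)/(4 - 2) = -4/2 = (½)*(-4) = -2)
G = -1 (G = -2 - 1*(-1) = -2 + 1 = -1)
9*1 + (-5 + G)² = 9*1 + (-5 - 1)² = 9 + (-6)² = 9 + 36 = 45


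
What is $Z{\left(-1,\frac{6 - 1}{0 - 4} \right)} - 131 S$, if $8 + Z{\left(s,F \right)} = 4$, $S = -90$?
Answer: $11786$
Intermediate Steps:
$Z{\left(s,F \right)} = -4$ ($Z{\left(s,F \right)} = -8 + 4 = -4$)
$Z{\left(-1,\frac{6 - 1}{0 - 4} \right)} - 131 S = -4 - -11790 = -4 + 11790 = 11786$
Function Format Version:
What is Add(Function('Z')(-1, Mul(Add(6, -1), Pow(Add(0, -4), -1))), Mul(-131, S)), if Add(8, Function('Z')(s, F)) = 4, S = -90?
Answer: 11786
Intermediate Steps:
Function('Z')(s, F) = -4 (Function('Z')(s, F) = Add(-8, 4) = -4)
Add(Function('Z')(-1, Mul(Add(6, -1), Pow(Add(0, -4), -1))), Mul(-131, S)) = Add(-4, Mul(-131, -90)) = Add(-4, 11790) = 11786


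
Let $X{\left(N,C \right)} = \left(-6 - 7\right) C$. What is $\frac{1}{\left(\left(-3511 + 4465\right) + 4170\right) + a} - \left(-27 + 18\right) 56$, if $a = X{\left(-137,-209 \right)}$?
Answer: $\frac{3951865}{7841} \approx 504.0$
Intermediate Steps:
$X{\left(N,C \right)} = - 13 C$
$a = 2717$ ($a = \left(-13\right) \left(-209\right) = 2717$)
$\frac{1}{\left(\left(-3511 + 4465\right) + 4170\right) + a} - \left(-27 + 18\right) 56 = \frac{1}{\left(\left(-3511 + 4465\right) + 4170\right) + 2717} - \left(-27 + 18\right) 56 = \frac{1}{\left(954 + 4170\right) + 2717} - \left(-9\right) 56 = \frac{1}{5124 + 2717} - -504 = \frac{1}{7841} + 504 = \frac{3951865}{7841}$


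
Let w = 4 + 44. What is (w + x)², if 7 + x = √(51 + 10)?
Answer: (41 + √61)² ≈ 2382.4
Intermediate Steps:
x = -7 + √61 (x = -7 + √(51 + 10) = -7 + √61 ≈ 0.81025)
w = 48
(w + x)² = (48 + (-7 + √61))² = (41 + √61)²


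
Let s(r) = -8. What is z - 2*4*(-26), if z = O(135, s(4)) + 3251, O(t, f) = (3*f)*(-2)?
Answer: 3507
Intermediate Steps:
O(t, f) = -6*f
z = 3299 (z = -6*(-8) + 3251 = 48 + 3251 = 3299)
z - 2*4*(-26) = 3299 - 2*4*(-26) = 3299 - 8*(-26) = 3299 + 208 = 3507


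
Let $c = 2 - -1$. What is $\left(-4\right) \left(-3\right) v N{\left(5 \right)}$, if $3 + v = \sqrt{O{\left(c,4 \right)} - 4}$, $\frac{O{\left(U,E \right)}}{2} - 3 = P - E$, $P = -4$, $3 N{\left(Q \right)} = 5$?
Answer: $-60 + 20 i \sqrt{14} \approx -60.0 + 74.833 i$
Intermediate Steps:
$N{\left(Q \right)} = \frac{5}{3}$ ($N{\left(Q \right)} = \frac{1}{3} \cdot 5 = \frac{5}{3}$)
$c = 3$ ($c = 2 + 1 = 3$)
$O{\left(U,E \right)} = -2 - 2 E$ ($O{\left(U,E \right)} = 6 + 2 \left(-4 - E\right) = 6 - \left(8 + 2 E\right) = -2 - 2 E$)
$v = -3 + i \sqrt{14}$ ($v = -3 + \sqrt{\left(-2 - 8\right) - 4} = -3 + \sqrt{-10 - 4} = -3 + \sqrt{-14} = -3 + i \sqrt{14} \approx -3.0 + 3.7417 i$)
$\left(-4\right) \left(-3\right) v N{\left(5 \right)} = \left(-4\right) \left(-3\right) \left(-3 + i \sqrt{14}\right) \frac{5}{3} = 12 \left(-3 + i \sqrt{14}\right) \frac{5}{3} = \left(-36 + 12 i \sqrt{14}\right) \frac{5}{3} = -60 + 20 i \sqrt{14}$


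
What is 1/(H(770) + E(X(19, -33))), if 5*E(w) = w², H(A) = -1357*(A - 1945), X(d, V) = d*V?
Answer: 5/8365504 ≈ 5.9769e-7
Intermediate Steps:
X(d, V) = V*d
H(A) = 2639365 - 1357*A (H(A) = -1357*(-1945 + A) = 2639365 - 1357*A)
E(w) = w²/5
1/(H(770) + E(X(19, -33))) = 1/((2639365 - 1357*770) + (-33*19)²/5) = 1/((2639365 - 1044890) + (⅕)*(-627)²) = 1/(1594475 + (⅕)*393129) = 1/(1594475 + 393129/5) = 1/(8365504/5) = 5/8365504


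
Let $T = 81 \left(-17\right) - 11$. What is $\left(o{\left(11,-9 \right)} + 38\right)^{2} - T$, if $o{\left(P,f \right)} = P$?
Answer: $3789$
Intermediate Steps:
$T = -1388$ ($T = -1377 - 11 = -1388$)
$\left(o{\left(11,-9 \right)} + 38\right)^{2} - T = \left(11 + 38\right)^{2} - -1388 = 49^{2} + 1388 = 2401 + 1388 = 3789$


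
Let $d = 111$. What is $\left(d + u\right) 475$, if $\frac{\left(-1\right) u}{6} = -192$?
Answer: $599925$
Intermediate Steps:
$u = 1152$ ($u = \left(-6\right) \left(-192\right) = 1152$)
$\left(d + u\right) 475 = \left(111 + 1152\right) 475 = 1263 \cdot 475 = 599925$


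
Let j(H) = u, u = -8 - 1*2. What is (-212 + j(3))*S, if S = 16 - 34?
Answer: 3996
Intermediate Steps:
S = -18
u = -10 (u = -8 - 2 = -10)
j(H) = -10
(-212 + j(3))*S = (-212 - 10)*(-18) = -222*(-18) = 3996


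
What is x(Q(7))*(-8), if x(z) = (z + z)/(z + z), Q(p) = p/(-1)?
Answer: -8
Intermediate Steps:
Q(p) = -p (Q(p) = p*(-1) = -p)
x(z) = 1 (x(z) = (2*z)/((2*z)) = (2*z)*(1/(2*z)) = 1)
x(Q(7))*(-8) = 1*(-8) = -8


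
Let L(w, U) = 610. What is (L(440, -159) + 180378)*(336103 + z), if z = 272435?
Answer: 110138075544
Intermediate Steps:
(L(440, -159) + 180378)*(336103 + z) = (610 + 180378)*(336103 + 272435) = 180988*608538 = 110138075544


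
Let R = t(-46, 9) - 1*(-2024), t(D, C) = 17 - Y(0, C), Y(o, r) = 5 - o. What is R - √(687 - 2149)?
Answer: 2036 - I*√1462 ≈ 2036.0 - 38.236*I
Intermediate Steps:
t(D, C) = 12 (t(D, C) = 17 - (5 - 1*0) = 17 - (5 + 0) = 17 - 1*5 = 17 - 5 = 12)
R = 2036 (R = 12 - 1*(-2024) = 12 + 2024 = 2036)
R - √(687 - 2149) = 2036 - √(687 - 2149) = 2036 - √(-1462) = 2036 - I*√1462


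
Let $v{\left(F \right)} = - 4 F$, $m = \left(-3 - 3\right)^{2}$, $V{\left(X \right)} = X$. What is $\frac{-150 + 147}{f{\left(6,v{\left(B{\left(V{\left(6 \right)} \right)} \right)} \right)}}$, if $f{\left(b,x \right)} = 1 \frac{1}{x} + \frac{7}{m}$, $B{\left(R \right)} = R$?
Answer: $- \frac{216}{11} \approx -19.636$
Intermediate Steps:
$m = 36$ ($m = \left(-6\right)^{2} = 36$)
$f{\left(b,x \right)} = \frac{7}{36} + \frac{1}{x}$ ($f{\left(b,x \right)} = 1 \frac{1}{x} + \frac{7}{36} = \frac{1}{x} + 7 \cdot \frac{1}{36} = \frac{1}{x} + \frac{7}{36} = \frac{7}{36} + \frac{1}{x}$)
$\frac{-150 + 147}{f{\left(6,v{\left(B{\left(V{\left(6 \right)} \right)} \right)} \right)}} = \frac{-150 + 147}{\frac{7}{36} + \frac{1}{\left(-4\right) 6}} = - \frac{3}{\frac{7}{36} + \frac{1}{-24}} = - \frac{3}{\frac{7}{36} - \frac{1}{24}} = - \frac{3}{\frac{11}{72}} = \left(-3\right) \frac{72}{11} = - \frac{216}{11}$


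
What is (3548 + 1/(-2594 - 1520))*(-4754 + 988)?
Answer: -27485154893/2057 ≈ -1.3362e+7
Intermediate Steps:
(3548 + 1/(-2594 - 1520))*(-4754 + 988) = (3548 + 1/(-4114))*(-3766) = (3548 - 1/4114)*(-3766) = (14596471/4114)*(-3766) = -27485154893/2057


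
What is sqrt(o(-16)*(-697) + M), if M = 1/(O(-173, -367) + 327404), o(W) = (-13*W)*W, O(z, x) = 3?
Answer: sqrt(248652034254046191)/327407 ≈ 1523.0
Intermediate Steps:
o(W) = -13*W**2
M = 1/327407 (M = 1/(3 + 327404) = 1/327407 ≈ 3.0543e-6)
sqrt(o(-16)*(-697) + M) = sqrt(-13*(-16)**2*(-697) + 1/327407) = sqrt(-13*256*(-697) + 1/327407) = sqrt(-3328*(-697) + 1/327407) = sqrt(2319616 + 1/327407) = sqrt(759458515713/327407) = sqrt(248652034254046191)/327407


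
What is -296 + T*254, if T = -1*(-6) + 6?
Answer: 2752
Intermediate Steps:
T = 12 (T = 6 + 6 = 12)
-296 + T*254 = -296 + 12*254 = -296 + 3048 = 2752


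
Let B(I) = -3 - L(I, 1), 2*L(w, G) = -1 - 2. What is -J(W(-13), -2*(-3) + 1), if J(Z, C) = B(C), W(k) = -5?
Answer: 3/2 ≈ 1.5000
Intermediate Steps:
L(w, G) = -3/2 (L(w, G) = (-1 - 2)/2 = (1/2)*(-3) = -3/2)
B(I) = -3/2 (B(I) = -3 - 1*(-3/2) = -3 + 3/2 = -3/2)
J(Z, C) = -3/2
-J(W(-13), -2*(-3) + 1) = -1*(-3/2) = 3/2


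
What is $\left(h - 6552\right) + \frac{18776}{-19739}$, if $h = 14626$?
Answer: $\frac{159353910}{19739} \approx 8073.0$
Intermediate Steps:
$\left(h - 6552\right) + \frac{18776}{-19739} = \left(14626 - 6552\right) + \frac{18776}{-19739} = 8074 + 18776 \left(- \frac{1}{19739}\right) = 8074 - \frac{18776}{19739} = \frac{159353910}{19739}$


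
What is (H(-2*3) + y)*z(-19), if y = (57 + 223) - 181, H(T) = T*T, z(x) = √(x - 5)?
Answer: 270*I*√6 ≈ 661.36*I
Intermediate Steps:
z(x) = √(-5 + x)
H(T) = T²
y = 99 (y = 280 - 181 = 99)
(H(-2*3) + y)*z(-19) = ((-2*3)² + 99)*√(-5 - 19) = ((-6)² + 99)*√(-24) = (36 + 99)*(2*I*√6) = 135*(2*I*√6) = 270*I*√6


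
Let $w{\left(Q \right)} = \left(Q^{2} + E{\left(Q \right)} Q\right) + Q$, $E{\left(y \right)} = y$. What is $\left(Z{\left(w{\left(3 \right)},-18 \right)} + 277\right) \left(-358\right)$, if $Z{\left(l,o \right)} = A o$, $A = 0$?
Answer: $-99166$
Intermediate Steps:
$w{\left(Q \right)} = Q + 2 Q^{2}$ ($w{\left(Q \right)} = \left(Q^{2} + Q Q\right) + Q = \left(Q^{2} + Q^{2}\right) + Q = 2 Q^{2} + Q = Q + 2 Q^{2}$)
$Z{\left(l,o \right)} = 0$ ($Z{\left(l,o \right)} = 0 o = 0$)
$\left(Z{\left(w{\left(3 \right)},-18 \right)} + 277\right) \left(-358\right) = \left(0 + 277\right) \left(-358\right) = 277 \left(-358\right) = -99166$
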